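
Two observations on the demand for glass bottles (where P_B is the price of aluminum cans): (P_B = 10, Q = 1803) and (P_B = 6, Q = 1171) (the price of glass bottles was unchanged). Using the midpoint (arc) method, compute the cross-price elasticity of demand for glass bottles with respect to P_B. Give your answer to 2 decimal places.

ΔQ_A = 1171 − 1803 = -632; ΔP_B = 6 − 10 = -4.
Midpoints: Q̄_A = 1487.0, P̄_B = 8.00.
ε = (ΔQ_A/Q̄_A)/(ΔP_B/P̄_B) = (-632/1487.0)/(-4/8.00) ≈ 0.85.
ε > 0: glass bottles and aluminum cans are substitutes.

0.85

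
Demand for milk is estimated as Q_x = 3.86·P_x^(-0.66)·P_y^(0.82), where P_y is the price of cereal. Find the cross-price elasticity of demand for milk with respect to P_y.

0.82

In a log-linear (constant-elasticity) demand function, the coefficient on the exponent of P_y is the cross-price elasticity.
ε = 0.82. Positive, so milk and cereal are substitutes.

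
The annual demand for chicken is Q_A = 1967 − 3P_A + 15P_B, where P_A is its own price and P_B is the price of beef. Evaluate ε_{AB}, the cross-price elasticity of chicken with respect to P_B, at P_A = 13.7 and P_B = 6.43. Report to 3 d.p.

0.048

At P_A = 13.7 and P_B = 6.43: Q_A = 2022.35.
∂Q_A/∂P_B = 15.
ε = (∂Q_A/∂P_B)(P_B/Q_A) = 15 × (6.43/2022.35) ≈ 0.048.
Since ε > 0, chicken and beef are substitutes.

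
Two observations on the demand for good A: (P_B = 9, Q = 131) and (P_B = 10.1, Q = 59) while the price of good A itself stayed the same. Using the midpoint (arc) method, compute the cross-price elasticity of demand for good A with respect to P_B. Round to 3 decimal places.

ΔQ_A = 59 − 131 = -72; ΔP_B = 10.1 − 9 = 1.1.
Midpoints: Q̄_A = 95.0, P̄_B = 9.55.
ε = (ΔQ_A/Q̄_A)/(ΔP_B/P̄_B) = (-72/95.0)/(1.1/9.55) ≈ -6.580.

-6.580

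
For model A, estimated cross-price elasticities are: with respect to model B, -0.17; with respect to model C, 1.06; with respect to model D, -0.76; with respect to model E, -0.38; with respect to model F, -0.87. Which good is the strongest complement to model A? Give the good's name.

model F

Complements have ε < 0. The most negative value is -0.87 (model F).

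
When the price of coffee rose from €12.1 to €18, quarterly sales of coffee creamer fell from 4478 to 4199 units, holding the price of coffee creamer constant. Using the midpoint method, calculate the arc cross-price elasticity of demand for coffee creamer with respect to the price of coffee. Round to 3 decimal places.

ΔQ_A = 4199 − 4478 = -279; ΔP_B = 18 − 12.1 = 5.9.
Midpoints: Q̄_A = 4338.5, P̄_B = 15.05.
ε = (ΔQ_A/Q̄_A)/(ΔP_B/P̄_B) = (-279/4338.5)/(5.9/15.05) ≈ -0.164.
ε < 0: coffee creamer and coffee are complements.

-0.164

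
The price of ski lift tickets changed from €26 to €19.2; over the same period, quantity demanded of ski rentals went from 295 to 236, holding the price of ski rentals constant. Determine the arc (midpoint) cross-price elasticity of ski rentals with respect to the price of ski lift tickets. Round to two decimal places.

0.74

ΔQ_A = 236 − 295 = -59; ΔP_B = 19.2 − 26 = -6.8.
Midpoints: Q̄_A = 265.5, P̄_B = 22.60.
ε = (ΔQ_A/Q̄_A)/(ΔP_B/P̄_B) = (-59/265.5)/(-6.8/22.60) ≈ 0.74.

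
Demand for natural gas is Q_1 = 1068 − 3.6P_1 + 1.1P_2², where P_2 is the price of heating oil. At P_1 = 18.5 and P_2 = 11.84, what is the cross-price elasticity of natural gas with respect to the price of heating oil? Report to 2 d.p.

0.27

At P_1 = 18.5 and P_2 = 11.84: Q_1 = 1155.604.
∂Q_1/∂P_2 = 2.2P_2 = 2.2(11.84) = 26.0480.
ε = (∂Q_1/∂P_2)(P_2/Q_1) = 26.0480 × (11.84/1155.604) ≈ 0.27.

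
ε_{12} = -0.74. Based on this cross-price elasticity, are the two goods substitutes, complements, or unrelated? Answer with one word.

complements

ε = -0.74 < 0, so a higher price of good 2 lowers demand for good 1: complements.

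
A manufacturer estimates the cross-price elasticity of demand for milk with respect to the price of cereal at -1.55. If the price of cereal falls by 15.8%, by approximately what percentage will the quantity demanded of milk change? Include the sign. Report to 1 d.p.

24.5%

%ΔQ ≈ ε × %ΔP of cereal = -1.55 × (-15.8%) = 24.5%.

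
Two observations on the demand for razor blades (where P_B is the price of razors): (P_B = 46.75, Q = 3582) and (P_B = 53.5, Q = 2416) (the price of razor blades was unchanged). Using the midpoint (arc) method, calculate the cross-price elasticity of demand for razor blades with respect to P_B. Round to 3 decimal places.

-2.887

ΔQ_A = 2416 − 3582 = -1166; ΔP_B = 53.5 − 46.75 = 6.75.
Midpoints: Q̄_A = 2999.0, P̄_B = 50.12.
ε = (ΔQ_A/Q̄_A)/(ΔP_B/P̄_B) = (-1166/2999.0)/(6.75/50.12) ≈ -2.887.
ε < 0: razor blades and razors are complements.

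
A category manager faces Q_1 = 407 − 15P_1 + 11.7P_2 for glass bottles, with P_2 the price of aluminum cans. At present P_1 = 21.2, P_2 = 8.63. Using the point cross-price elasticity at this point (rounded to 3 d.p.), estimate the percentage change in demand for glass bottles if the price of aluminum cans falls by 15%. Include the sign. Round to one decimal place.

-8.0%

At P_1 = 21.2, P_2 = 8.63: Q_1 = 189.971.
∂Q_1/∂P_2 = 11.7.
ε = (∂Q_1/∂P_2)(P_2/Q_1) = 11.7000 × 8.63/189.971 ≈ 0.532.
%ΔQ_1 ≈ ε × %ΔP_2 = 0.532 × (-15%) = -8.0%.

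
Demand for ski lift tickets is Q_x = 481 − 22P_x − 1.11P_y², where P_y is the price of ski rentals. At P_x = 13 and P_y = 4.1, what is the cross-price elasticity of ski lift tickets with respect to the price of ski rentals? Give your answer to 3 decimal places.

At P_x = 13 and P_y = 4.1: Q_x = 176.341.
∂Q_x/∂P_y = -2.22P_y = -2.22(4.1) = -9.1020.
ε = (∂Q_x/∂P_y)(P_y/Q_x) = -9.1020 × (4.1/176.341) ≈ -0.212.

-0.212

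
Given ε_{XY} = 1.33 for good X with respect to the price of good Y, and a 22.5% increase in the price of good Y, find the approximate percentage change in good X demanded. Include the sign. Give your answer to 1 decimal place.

29.9%

%ΔQ ≈ ε × %ΔP of good Y = 1.33 × (22.5%) = 29.9%.
Demand for good X rises by about 29.9%.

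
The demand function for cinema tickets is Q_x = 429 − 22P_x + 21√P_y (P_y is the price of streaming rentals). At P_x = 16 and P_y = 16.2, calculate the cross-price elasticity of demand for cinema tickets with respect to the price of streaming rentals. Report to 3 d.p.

At P_x = 16 and P_y = 16.2: Q_x = 161.523.
∂Q_x/∂P_y = 21/(2√P_y) = 21/(2√16.2) = 2.6087.
ε = (∂Q_x/∂P_y)(P_y/Q_x) = 2.6087 × (16.2/161.523) ≈ 0.262.
ε > 0: substitutes.

0.262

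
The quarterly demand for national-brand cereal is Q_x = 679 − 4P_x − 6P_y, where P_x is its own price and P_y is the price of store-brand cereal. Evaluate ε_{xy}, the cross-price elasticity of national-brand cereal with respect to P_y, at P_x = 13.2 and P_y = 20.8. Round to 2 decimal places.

At P_x = 13.2 and P_y = 20.8: Q_x = 501.4.
∂Q_x/∂P_y = -6.
ε = (∂Q_x/∂P_y)(P_y/Q_x) = -6 × (20.8/501.4) ≈ -0.25.
Since ε < 0, national-brand cereal and store-brand cereal are complements.

-0.25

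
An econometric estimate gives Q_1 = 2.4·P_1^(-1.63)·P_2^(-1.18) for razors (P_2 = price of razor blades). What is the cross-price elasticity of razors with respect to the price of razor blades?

In a log-linear (constant-elasticity) demand function, the coefficient on the exponent of P_2 is the cross-price elasticity.
ε = -1.18. Negative, so razors and razor blades are complements.

-1.18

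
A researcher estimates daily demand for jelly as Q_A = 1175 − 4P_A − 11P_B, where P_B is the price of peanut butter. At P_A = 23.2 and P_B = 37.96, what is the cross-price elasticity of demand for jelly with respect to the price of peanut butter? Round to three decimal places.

At P_A = 23.2 and P_B = 37.96: Q_A = 664.64.
∂Q_A/∂P_B = -11.
ε = (∂Q_A/∂P_B)(P_B/Q_A) = -11 × (37.96/664.64) ≈ -0.628.
Since ε < 0, jelly and peanut butter are complements.

-0.628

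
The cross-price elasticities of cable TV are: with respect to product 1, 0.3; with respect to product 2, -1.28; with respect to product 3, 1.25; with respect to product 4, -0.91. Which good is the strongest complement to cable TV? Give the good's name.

product 2

Complements have ε < 0. The most negative value is -1.28 (product 2).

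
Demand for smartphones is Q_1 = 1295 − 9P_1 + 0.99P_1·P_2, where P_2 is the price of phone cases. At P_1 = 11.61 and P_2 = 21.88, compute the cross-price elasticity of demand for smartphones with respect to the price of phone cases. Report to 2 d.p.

0.17

At P_1 = 11.61 and P_2 = 21.88: Q_1 = 1441.997.
∂Q_1/∂P_2 = 0.99P_1 = 0.99(11.61) = 11.4939.
ε = (∂Q_1/∂P_2)(P_2/Q_1) = 11.4939 × (21.88/1441.997) ≈ 0.17.
ε > 0: substitutes.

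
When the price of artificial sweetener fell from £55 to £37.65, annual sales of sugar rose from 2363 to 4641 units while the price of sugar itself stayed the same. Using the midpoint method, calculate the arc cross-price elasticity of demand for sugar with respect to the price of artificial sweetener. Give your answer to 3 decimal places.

ΔQ_A = 4641 − 2363 = 2278; ΔP_B = 37.65 − 55 = -17.35.
Midpoints: Q̄_A = 3502.0, P̄_B = 46.33.
ε = (ΔQ_A/Q̄_A)/(ΔP_B/P̄_B) = (2278/3502.0)/(-17.35/46.33) ≈ -1.737.
ε < 0: sugar and artificial sweetener are complements.

-1.737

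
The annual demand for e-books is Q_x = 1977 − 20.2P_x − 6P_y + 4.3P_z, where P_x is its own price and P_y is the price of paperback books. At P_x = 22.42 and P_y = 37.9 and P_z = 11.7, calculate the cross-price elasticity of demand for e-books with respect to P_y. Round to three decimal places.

-0.169

At P_x = 22.42 and P_y = 37.9 and P_z = 11.7: Q_x = 1347.026.
∂Q_x/∂P_y = -6.
ε = (∂Q_x/∂P_y)(P_y/Q_x) = -6 × (37.9/1347.026) ≈ -0.169.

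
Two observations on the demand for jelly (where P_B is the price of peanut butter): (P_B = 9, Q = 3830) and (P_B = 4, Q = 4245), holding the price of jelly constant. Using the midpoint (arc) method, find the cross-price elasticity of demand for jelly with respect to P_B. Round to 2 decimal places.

-0.13

ΔQ_A = 4245 − 3830 = 415; ΔP_B = 4 − 9 = -5.
Midpoints: Q̄_A = 4037.5, P̄_B = 6.50.
ε = (ΔQ_A/Q̄_A)/(ΔP_B/P̄_B) = (415/4037.5)/(-5/6.50) ≈ -0.13.
ε < 0: jelly and peanut butter are complements.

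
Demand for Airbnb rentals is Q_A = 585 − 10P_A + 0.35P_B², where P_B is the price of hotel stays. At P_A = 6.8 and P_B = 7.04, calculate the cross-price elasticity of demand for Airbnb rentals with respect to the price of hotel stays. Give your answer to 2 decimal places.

At P_A = 6.8 and P_B = 7.04: Q_A = 534.347.
∂Q_A/∂P_B = 0.7P_B = 0.7(7.04) = 4.9280.
ε = (∂Q_A/∂P_B)(P_B/Q_A) = 4.9280 × (7.04/534.347) ≈ 0.06.
ε > 0: substitutes.

0.06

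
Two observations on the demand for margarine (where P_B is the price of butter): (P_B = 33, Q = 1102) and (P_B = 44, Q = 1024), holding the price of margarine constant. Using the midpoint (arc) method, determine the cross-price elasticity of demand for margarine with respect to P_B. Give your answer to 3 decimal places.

ΔQ_A = 1024 − 1102 = -78; ΔP_B = 44 − 33 = 11.
Midpoints: Q̄_A = 1063.0, P̄_B = 38.50.
ε = (ΔQ_A/Q̄_A)/(ΔP_B/P̄_B) = (-78/1063.0)/(11/38.50) ≈ -0.257.
ε < 0: margarine and butter are complements.

-0.257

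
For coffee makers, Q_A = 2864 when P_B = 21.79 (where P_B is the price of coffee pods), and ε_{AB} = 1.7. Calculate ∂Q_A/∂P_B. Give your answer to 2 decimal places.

ε = (∂Q_A/∂P_B)·(P_B/Q_A) ⇒ ∂Q_A/∂P_B = ε·Q_A/P_B = 1.7 × 2864/21.79 ≈ 223.44.

223.44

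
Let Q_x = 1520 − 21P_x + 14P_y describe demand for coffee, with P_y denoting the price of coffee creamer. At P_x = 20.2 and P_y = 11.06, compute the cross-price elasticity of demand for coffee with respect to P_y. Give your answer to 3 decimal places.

At P_x = 20.2 and P_y = 11.06: Q_x = 1250.64.
∂Q_x/∂P_y = 14.
ε = (∂Q_x/∂P_y)(P_y/Q_x) = 14 × (11.06/1250.64) ≈ 0.124.

0.124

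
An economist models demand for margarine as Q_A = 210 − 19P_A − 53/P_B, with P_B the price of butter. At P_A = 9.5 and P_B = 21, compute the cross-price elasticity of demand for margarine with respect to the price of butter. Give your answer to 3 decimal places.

At P_A = 9.5 and P_B = 21: Q_A = 26.976.
∂Q_A/∂P_B = 53/P_B² = 0.1202.
ε = (∂Q_A/∂P_B)(P_B/Q_A) = 0.1202 × (21/26.976) ≈ 0.094.
ε > 0: substitutes.

0.094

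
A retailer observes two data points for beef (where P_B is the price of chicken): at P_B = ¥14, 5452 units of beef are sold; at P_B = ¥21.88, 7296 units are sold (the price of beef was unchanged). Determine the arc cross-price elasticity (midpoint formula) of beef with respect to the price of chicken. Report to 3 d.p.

ΔQ_A = 7296 − 5452 = 1844; ΔP_B = 21.88 − 14 = 7.88.
Midpoints: Q̄_A = 6374.0, P̄_B = 17.94.
ε = (ΔQ_A/Q̄_A)/(ΔP_B/P̄_B) = (1844/6374.0)/(7.88/17.94) ≈ 0.659.
ε > 0: beef and chicken are substitutes.

0.659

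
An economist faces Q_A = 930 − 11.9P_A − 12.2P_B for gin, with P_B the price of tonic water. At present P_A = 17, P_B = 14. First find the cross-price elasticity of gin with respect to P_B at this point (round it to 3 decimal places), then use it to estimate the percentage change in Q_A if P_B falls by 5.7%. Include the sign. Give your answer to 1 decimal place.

1.7%

At P_A = 17, P_B = 14: Q_A = 556.9.
∂Q_A/∂P_B = -12.2.
ε = (∂Q_A/∂P_B)(P_B/Q_A) = -12.2000 × 14/556.9 ≈ -0.307.
%ΔQ_A ≈ ε × %ΔP_B = -0.307 × (-5.7%) = 1.7%.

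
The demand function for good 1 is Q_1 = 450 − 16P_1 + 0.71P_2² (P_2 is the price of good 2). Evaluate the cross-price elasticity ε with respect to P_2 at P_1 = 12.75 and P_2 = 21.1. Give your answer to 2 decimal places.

At P_1 = 12.75 and P_2 = 21.1: Q_1 = 562.099.
∂Q_1/∂P_2 = 1.42P_2 = 1.42(21.1) = 29.9620.
ε = (∂Q_1/∂P_2)(P_2/Q_1) = 29.9620 × (21.1/562.099) ≈ 1.12.

1.12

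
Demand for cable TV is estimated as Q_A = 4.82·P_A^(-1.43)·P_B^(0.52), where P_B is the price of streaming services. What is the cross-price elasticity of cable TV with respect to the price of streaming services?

0.52

In a log-linear (constant-elasticity) demand function, the coefficient on the exponent of P_B is the cross-price elasticity.
ε = 0.52. Positive, so cable TV and streaming services are substitutes.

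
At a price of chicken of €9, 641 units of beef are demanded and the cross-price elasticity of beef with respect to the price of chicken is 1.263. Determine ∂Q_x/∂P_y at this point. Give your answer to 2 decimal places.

ε = (∂Q_x/∂P_y)·(P_y/Q_x) ⇒ ∂Q_x/∂P_y = ε·Q_x/P_y = 1.263 × 641/9 ≈ 89.95.

89.95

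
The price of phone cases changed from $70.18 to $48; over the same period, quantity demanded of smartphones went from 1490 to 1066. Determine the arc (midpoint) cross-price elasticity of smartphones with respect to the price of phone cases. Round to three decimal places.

0.884

ΔQ_A = 1066 − 1490 = -424; ΔP_B = 48 − 70.18 = -22.18.
Midpoints: Q̄_A = 1278.0, P̄_B = 59.09.
ε = (ΔQ_A/Q̄_A)/(ΔP_B/P̄_B) = (-424/1278.0)/(-22.18/59.09) ≈ 0.884.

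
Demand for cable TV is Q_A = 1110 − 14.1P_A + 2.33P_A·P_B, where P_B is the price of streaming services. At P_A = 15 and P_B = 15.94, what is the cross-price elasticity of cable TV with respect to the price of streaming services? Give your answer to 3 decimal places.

At P_A = 15 and P_B = 15.94: Q_A = 1455.603.
∂Q_A/∂P_B = 2.33P_A = 2.33(15) = 34.9500.
ε = (∂Q_A/∂P_B)(P_B/Q_A) = 34.9500 × (15.94/1455.603) ≈ 0.383.
ε > 0: substitutes.

0.383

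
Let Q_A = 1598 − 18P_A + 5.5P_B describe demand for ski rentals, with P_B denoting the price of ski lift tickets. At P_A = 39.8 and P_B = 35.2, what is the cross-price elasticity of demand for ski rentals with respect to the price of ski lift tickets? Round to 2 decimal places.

At P_A = 39.8 and P_B = 35.2: Q_A = 1075.2.
∂Q_A/∂P_B = 5.5.
ε = (∂Q_A/∂P_B)(P_B/Q_A) = 5.5 × (35.2/1075.2) ≈ 0.18.

0.18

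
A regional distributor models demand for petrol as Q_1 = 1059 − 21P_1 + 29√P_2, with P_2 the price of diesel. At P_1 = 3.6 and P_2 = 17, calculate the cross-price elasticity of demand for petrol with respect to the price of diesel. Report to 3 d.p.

At P_1 = 3.6 and P_2 = 17: Q_1 = 1102.970.
∂Q_1/∂P_2 = 29/(2√P_2) = 29/(2√17) = 3.5168.
ε = (∂Q_1/∂P_2)(P_2/Q_1) = 3.5168 × (17/1102.970) ≈ 0.054.
ε > 0: substitutes.

0.054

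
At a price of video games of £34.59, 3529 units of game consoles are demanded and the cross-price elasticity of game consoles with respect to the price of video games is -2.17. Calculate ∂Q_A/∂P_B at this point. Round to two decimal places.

ε = (∂Q_A/∂P_B)·(P_B/Q_A) ⇒ ∂Q_A/∂P_B = ε·Q_A/P_B = -2.17 × 3529/34.59 ≈ -221.39.

-221.39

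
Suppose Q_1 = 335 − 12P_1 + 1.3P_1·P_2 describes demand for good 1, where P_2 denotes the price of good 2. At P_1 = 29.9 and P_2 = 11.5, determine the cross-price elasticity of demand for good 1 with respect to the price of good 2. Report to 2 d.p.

At P_1 = 29.9 and P_2 = 11.5: Q_1 = 423.205.
∂Q_1/∂P_2 = 1.3P_1 = 1.3(29.9) = 38.8700.
ε = (∂Q_1/∂P_2)(P_2/Q_1) = 38.8700 × (11.5/423.205) ≈ 1.06.
ε > 0: substitutes.

1.06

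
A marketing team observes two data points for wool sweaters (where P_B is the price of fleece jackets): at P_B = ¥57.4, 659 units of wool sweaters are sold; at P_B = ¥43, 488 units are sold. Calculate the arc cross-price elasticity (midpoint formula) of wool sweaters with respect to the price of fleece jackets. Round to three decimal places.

1.039

ΔQ_A = 488 − 659 = -171; ΔP_B = 43 − 57.4 = -14.4.
Midpoints: Q̄_A = 573.5, P̄_B = 50.20.
ε = (ΔQ_A/Q̄_A)/(ΔP_B/P̄_B) = (-171/573.5)/(-14.4/50.20) ≈ 1.039.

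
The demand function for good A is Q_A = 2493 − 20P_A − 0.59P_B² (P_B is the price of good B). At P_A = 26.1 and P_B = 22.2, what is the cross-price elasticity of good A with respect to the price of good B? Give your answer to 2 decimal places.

At P_A = 26.1 and P_B = 22.2: Q_A = 1680.224.
∂Q_A/∂P_B = -1.18P_B = -1.18(22.2) = -26.1960.
ε = (∂Q_A/∂P_B)(P_B/Q_A) = -26.1960 × (22.2/1680.224) ≈ -0.35.

-0.35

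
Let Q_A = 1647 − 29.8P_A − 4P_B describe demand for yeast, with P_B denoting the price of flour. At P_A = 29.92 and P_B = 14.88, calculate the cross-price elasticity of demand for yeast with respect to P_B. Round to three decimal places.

At P_A = 29.92 and P_B = 14.88: Q_A = 695.864.
∂Q_A/∂P_B = -4.
ε = (∂Q_A/∂P_B)(P_B/Q_A) = -4 × (14.88/695.864) ≈ -0.086.
Since ε < 0, yeast and flour are complements.

-0.086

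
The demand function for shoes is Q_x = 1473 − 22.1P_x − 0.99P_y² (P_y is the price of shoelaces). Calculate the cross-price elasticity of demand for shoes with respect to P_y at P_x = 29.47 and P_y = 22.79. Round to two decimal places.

At P_x = 29.47 and P_y = 22.79: Q_x = 307.523.
∂Q_x/∂P_y = -1.98P_y = -1.98(22.79) = -45.1242.
ε = (∂Q_x/∂P_y)(P_y/Q_x) = -45.1242 × (22.79/307.523) ≈ -3.34.

-3.34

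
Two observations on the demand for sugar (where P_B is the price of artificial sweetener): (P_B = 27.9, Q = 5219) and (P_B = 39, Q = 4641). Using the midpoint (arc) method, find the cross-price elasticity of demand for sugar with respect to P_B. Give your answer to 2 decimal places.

-0.35

ΔQ_A = 4641 − 5219 = -578; ΔP_B = 39 − 27.9 = 11.1.
Midpoints: Q̄_A = 4930.0, P̄_B = 33.45.
ε = (ΔQ_A/Q̄_A)/(ΔP_B/P̄_B) = (-578/4930.0)/(11.1/33.45) ≈ -0.35.
ε < 0: sugar and artificial sweetener are complements.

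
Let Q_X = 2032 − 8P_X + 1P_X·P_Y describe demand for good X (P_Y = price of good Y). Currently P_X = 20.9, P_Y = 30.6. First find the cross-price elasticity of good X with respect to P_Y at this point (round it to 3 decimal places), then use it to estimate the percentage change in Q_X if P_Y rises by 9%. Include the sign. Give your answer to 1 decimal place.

2.3%

At P_X = 20.9, P_Y = 30.6: Q_X = 2504.34.
∂Q_X/∂P_Y = 1P_X = 20.9000.
ε = (∂Q_X/∂P_Y)(P_Y/Q_X) = 20.9000 × 30.6/2504.34 ≈ 0.255.
%ΔQ_X ≈ ε × %ΔP_Y = 0.255 × (9%) = 2.3%.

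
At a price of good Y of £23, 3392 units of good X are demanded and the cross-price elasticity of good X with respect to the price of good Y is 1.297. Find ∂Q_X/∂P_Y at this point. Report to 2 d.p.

ε = (∂Q_X/∂P_Y)·(P_Y/Q_X) ⇒ ∂Q_X/∂P_Y = ε·Q_X/P_Y = 1.297 × 3392/23 ≈ 191.28.

191.28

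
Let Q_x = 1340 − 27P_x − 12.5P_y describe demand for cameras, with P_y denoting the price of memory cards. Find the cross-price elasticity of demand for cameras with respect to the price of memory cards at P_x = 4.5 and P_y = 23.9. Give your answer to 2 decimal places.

At P_x = 4.5 and P_y = 23.9: Q_x = 919.75.
∂Q_x/∂P_y = -12.5.
ε = (∂Q_x/∂P_y)(P_y/Q_x) = -12.5 × (23.9/919.75) ≈ -0.32.

-0.32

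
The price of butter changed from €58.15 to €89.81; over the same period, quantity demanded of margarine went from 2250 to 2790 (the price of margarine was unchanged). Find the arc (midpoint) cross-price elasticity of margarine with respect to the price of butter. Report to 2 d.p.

ΔQ_A = 2790 − 2250 = 540; ΔP_B = 89.81 − 58.15 = 31.66.
Midpoints: Q̄_A = 2520.0, P̄_B = 73.98.
ε = (ΔQ_A/Q̄_A)/(ΔP_B/P̄_B) = (540/2520.0)/(31.66/73.98) ≈ 0.50.

0.50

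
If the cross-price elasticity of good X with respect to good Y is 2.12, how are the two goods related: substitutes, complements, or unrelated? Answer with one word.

substitutes

ε = 2.12 > 0, so a higher price of good Y raises demand for good X: substitutes.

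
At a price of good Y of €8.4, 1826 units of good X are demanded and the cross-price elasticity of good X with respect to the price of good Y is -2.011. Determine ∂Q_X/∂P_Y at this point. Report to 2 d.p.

-437.15

ε = (∂Q_X/∂P_Y)·(P_Y/Q_X) ⇒ ∂Q_X/∂P_Y = ε·Q_X/P_Y = -2.011 × 1826/8.4 ≈ -437.15.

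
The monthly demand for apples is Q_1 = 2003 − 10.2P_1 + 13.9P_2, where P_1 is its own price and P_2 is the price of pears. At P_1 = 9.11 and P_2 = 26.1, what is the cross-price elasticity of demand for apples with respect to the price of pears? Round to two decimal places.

At P_1 = 9.11 and P_2 = 26.1: Q_1 = 2272.868.
∂Q_1/∂P_2 = 13.9.
ε = (∂Q_1/∂P_2)(P_2/Q_1) = 13.9 × (26.1/2272.868) ≈ 0.16.
Since ε > 0, apples and pears are substitutes.

0.16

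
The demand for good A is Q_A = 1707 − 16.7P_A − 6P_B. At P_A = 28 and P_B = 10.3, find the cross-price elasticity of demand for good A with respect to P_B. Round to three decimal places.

At P_A = 28 and P_B = 10.3: Q_A = 1177.6.
∂Q_A/∂P_B = -6.
ε = (∂Q_A/∂P_B)(P_B/Q_A) = -6 × (10.3/1177.6) ≈ -0.052.

-0.052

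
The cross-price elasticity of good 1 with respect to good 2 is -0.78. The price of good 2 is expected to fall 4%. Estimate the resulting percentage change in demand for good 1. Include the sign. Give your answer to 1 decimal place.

%ΔQ ≈ ε × %ΔP of good 2 = -0.78 × (-4%) = 3.1%.

3.1%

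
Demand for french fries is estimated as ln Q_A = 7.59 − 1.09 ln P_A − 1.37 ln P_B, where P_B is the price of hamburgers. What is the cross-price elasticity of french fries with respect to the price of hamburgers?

In a log-linear (constant-elasticity) demand function, the coefficient on ln P_B is the cross-price elasticity.
ε = -1.37. Negative, so french fries and hamburgers are complements.

-1.37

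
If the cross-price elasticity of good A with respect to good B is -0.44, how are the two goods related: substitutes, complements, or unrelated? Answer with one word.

ε = -0.44 < 0, so a higher price of good B lowers demand for good A: complements.

complements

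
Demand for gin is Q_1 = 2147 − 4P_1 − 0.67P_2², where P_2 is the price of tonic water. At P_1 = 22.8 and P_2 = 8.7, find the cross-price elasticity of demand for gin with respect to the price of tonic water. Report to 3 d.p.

-0.051

At P_1 = 22.8 and P_2 = 8.7: Q_1 = 2005.088.
∂Q_1/∂P_2 = -1.34P_2 = -1.34(8.7) = -11.6580.
ε = (∂Q_1/∂P_2)(P_2/Q_1) = -11.6580 × (8.7/2005.088) ≈ -0.051.
ε < 0: complements.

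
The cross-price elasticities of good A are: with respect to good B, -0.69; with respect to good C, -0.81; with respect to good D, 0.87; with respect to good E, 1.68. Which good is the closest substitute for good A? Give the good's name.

good E

Substitutes have ε > 0. Among the positive values, 1.68 (good E) is largest.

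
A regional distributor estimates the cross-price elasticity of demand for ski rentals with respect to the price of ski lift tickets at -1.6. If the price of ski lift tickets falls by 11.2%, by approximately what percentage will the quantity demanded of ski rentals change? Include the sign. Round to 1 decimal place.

%ΔQ ≈ ε × %ΔP of ski lift tickets = -1.6 × (-11.2%) = 17.9%.

17.9%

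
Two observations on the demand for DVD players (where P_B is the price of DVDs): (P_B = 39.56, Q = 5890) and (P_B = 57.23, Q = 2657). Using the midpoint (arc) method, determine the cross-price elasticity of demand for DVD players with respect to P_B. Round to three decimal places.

ΔQ_A = 2657 − 5890 = -3233; ΔP_B = 57.23 − 39.56 = 17.67.
Midpoints: Q̄_A = 4273.5, P̄_B = 48.39.
ε = (ΔQ_A/Q̄_A)/(ΔP_B/P̄_B) = (-3233/4273.5)/(17.67/48.39) ≈ -2.072.
ε < 0: DVD players and DVDs are complements.

-2.072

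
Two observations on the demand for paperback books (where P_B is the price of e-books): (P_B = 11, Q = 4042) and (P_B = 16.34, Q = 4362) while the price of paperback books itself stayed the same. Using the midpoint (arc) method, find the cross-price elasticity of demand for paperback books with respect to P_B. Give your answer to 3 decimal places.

ΔQ_A = 4362 − 4042 = 320; ΔP_B = 16.34 − 11 = 5.34.
Midpoints: Q̄_A = 4202.0, P̄_B = 13.67.
ε = (ΔQ_A/Q̄_A)/(ΔP_B/P̄_B) = (320/4202.0)/(5.34/13.67) ≈ 0.195.
ε > 0: paperback books and e-books are substitutes.

0.195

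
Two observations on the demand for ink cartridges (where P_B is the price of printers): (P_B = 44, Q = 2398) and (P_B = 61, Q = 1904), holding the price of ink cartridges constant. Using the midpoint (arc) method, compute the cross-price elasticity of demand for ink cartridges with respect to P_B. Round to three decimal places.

-0.709

ΔQ_A = 1904 − 2398 = -494; ΔP_B = 61 − 44 = 17.
Midpoints: Q̄_A = 2151.0, P̄_B = 52.50.
ε = (ΔQ_A/Q̄_A)/(ΔP_B/P̄_B) = (-494/2151.0)/(17/52.50) ≈ -0.709.
ε < 0: ink cartridges and printers are complements.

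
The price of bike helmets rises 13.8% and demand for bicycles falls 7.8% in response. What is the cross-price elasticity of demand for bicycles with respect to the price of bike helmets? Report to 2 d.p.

ε = (%ΔQ of bicycles) / (%ΔP of bike helmets) = (-7.8%) / (13.8%) ≈ -0.57.
Negative cross-price elasticity: complements.

-0.57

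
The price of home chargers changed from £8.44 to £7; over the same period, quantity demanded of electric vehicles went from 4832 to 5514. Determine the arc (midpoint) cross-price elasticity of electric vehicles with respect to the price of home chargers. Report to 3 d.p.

ΔQ_A = 5514 − 4832 = 682; ΔP_B = 7 − 8.44 = -1.44.
Midpoints: Q̄_A = 5173.0, P̄_B = 7.72.
ε = (ΔQ_A/Q̄_A)/(ΔP_B/P̄_B) = (682/5173.0)/(-1.44/7.72) ≈ -0.707.

-0.707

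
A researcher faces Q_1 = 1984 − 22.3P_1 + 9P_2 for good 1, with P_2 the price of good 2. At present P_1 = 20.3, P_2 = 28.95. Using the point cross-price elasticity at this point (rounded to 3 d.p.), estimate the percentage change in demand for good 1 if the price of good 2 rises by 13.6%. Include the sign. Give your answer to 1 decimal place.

At P_1 = 20.3, P_2 = 28.95: Q_1 = 1791.86.
∂Q_1/∂P_2 = 9.
ε = (∂Q_1/∂P_2)(P_2/Q_1) = 9.0000 × 28.95/1791.86 ≈ 0.145.
%ΔQ_1 ≈ ε × %ΔP_2 = 0.145 × (13.6%) = 2.0%.

2.0%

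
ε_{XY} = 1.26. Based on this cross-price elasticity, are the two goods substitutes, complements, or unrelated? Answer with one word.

substitutes

ε = 1.26 > 0, so a higher price of good Y raises demand for good X: substitutes.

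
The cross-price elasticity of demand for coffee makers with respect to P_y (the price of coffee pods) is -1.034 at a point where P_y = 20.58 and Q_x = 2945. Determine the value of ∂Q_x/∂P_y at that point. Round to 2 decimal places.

-147.97

ε = (∂Q_x/∂P_y)·(P_y/Q_x) ⇒ ∂Q_x/∂P_y = ε·Q_x/P_y = -1.034 × 2945/20.58 ≈ -147.97.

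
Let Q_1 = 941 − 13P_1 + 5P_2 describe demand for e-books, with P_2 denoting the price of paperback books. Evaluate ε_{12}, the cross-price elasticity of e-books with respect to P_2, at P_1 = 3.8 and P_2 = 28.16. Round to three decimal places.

At P_1 = 3.8 and P_2 = 28.16: Q_1 = 1032.4.
∂Q_1/∂P_2 = 5.
ε = (∂Q_1/∂P_2)(P_2/Q_1) = 5 × (28.16/1032.4) ≈ 0.136.
Since ε > 0, e-books and paperback books are substitutes.

0.136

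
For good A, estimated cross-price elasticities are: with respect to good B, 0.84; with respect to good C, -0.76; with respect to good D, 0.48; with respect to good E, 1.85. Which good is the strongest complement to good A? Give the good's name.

good C

Complements have ε < 0. The most negative value is -0.76 (good C).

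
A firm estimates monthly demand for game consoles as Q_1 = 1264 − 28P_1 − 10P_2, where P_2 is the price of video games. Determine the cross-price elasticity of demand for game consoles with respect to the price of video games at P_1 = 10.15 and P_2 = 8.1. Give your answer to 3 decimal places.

-0.090

At P_1 = 10.15 and P_2 = 8.1: Q_1 = 898.8.
∂Q_1/∂P_2 = -10.
ε = (∂Q_1/∂P_2)(P_2/Q_1) = -10 × (8.1/898.8) ≈ -0.090.
Since ε < 0, game consoles and video games are complements.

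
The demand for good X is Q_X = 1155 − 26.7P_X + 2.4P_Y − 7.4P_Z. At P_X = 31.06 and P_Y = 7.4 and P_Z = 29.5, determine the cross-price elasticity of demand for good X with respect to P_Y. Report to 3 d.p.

0.142

At P_X = 31.06 and P_Y = 7.4 and P_Z = 29.5: Q_X = 125.158.
∂Q_X/∂P_Y = 2.4.
ε = (∂Q_X/∂P_Y)(P_Y/Q_X) = 2.4 × (7.4/125.158) ≈ 0.142.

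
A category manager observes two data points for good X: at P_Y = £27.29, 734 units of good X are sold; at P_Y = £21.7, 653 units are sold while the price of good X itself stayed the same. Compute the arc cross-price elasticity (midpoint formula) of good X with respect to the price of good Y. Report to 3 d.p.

ΔQ_X = 653 − 734 = -81; ΔP_Y = 21.7 − 27.29 = -5.59.
Midpoints: Q̄_X = 693.5, P̄_Y = 24.49.
ε = (ΔQ_X/Q̄_X)/(ΔP_Y/P̄_Y) = (-81/693.5)/(-5.59/24.49) ≈ 0.512.
ε > 0: good X and good Y are substitutes.

0.512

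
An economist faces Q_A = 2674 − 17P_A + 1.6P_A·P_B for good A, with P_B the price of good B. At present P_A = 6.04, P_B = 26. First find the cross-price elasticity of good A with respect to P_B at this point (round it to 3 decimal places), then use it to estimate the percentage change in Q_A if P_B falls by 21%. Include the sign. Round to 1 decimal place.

At P_A = 6.04, P_B = 26: Q_A = 2822.584.
∂Q_A/∂P_B = 1.6P_A = 9.6640.
ε = (∂Q_A/∂P_B)(P_B/Q_A) = 9.6640 × 26/2822.584 ≈ 0.089.
%ΔQ_A ≈ ε × %ΔP_B = 0.089 × (-21%) = -1.9%.

-1.9%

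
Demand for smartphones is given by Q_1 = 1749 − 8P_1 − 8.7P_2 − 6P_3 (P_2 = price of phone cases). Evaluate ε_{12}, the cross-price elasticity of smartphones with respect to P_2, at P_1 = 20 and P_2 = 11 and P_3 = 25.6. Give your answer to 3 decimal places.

-0.071

At P_1 = 20 and P_2 = 11 and P_3 = 25.6: Q_1 = 1339.7.
∂Q_1/∂P_2 = -8.7.
ε = (∂Q_1/∂P_2)(P_2/Q_1) = -8.7 × (11/1339.7) ≈ -0.071.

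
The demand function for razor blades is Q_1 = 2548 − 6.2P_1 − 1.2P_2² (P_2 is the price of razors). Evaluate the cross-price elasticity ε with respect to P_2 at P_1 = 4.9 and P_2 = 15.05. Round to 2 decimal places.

-0.24

At P_1 = 4.9 and P_2 = 15.05: Q_1 = 2245.817.
∂Q_1/∂P_2 = -2.4P_2 = -2.4(15.05) = -36.1200.
ε = (∂Q_1/∂P_2)(P_2/Q_1) = -36.1200 × (15.05/2245.817) ≈ -0.24.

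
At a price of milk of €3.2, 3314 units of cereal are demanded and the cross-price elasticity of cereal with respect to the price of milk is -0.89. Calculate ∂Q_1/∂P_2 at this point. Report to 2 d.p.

-921.71

ε = (∂Q_1/∂P_2)·(P_2/Q_1) ⇒ ∂Q_1/∂P_2 = ε·Q_1/P_2 = -0.89 × 3314/3.2 ≈ -921.71.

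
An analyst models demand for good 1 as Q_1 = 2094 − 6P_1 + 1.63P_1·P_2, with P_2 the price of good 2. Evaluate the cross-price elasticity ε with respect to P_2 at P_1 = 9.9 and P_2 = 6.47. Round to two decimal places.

At P_1 = 9.9 and P_2 = 6.47: Q_1 = 2139.006.
∂Q_1/∂P_2 = 1.63P_1 = 1.63(9.9) = 16.1370.
ε = (∂Q_1/∂P_2)(P_2/Q_1) = 16.1370 × (6.47/2139.006) ≈ 0.05.
ε > 0: substitutes.

0.05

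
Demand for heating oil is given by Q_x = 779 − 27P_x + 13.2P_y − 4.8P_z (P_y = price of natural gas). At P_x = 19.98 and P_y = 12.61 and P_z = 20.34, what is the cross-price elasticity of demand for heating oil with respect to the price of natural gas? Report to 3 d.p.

0.540

At P_x = 19.98 and P_y = 12.61 and P_z = 20.34: Q_x = 308.36.
∂Q_x/∂P_y = 13.2.
ε = (∂Q_x/∂P_y)(P_y/Q_x) = 13.2 × (12.61/308.36) ≈ 0.540.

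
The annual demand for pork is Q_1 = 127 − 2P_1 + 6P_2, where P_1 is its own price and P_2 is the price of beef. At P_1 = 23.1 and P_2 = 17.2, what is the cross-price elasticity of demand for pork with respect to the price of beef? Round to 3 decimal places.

At P_1 = 23.1 and P_2 = 17.2: Q_1 = 184.
∂Q_1/∂P_2 = 6.
ε = (∂Q_1/∂P_2)(P_2/Q_1) = 6 × (17.2/184) ≈ 0.561.

0.561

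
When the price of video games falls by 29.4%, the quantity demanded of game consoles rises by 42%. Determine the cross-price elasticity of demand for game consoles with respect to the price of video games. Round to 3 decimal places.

-1.429

ε = (%ΔQ of game consoles) / (%ΔP of video games) = (42%) / (-29.4%) ≈ -1.429.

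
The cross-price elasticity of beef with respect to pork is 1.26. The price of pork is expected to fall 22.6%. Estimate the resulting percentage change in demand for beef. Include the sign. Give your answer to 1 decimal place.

-28.5%

%ΔQ ≈ ε × %ΔP of pork = 1.26 × (-22.6%) = -28.5%.
Demand for beef falls by about 28.5%.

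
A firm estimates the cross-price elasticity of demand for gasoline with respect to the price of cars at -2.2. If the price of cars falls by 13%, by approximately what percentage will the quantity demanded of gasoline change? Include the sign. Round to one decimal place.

%ΔQ ≈ ε × %ΔP of cars = -2.2 × (-13%) = 28.6%.

28.6%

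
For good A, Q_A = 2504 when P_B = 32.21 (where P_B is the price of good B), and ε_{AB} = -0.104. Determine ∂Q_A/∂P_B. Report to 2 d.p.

-8.08

ε = (∂Q_A/∂P_B)·(P_B/Q_A) ⇒ ∂Q_A/∂P_B = ε·Q_A/P_B = -0.104 × 2504/32.21 ≈ -8.08.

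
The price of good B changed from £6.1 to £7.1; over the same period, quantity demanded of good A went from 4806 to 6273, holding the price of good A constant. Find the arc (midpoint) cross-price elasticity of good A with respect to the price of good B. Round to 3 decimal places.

ΔQ_A = 6273 − 4806 = 1467; ΔP_B = 7.1 − 6.1 = 1.
Midpoints: Q̄_A = 5539.5, P̄_B = 6.60.
ε = (ΔQ_A/Q̄_A)/(ΔP_B/P̄_B) = (1467/5539.5)/(1/6.60) ≈ 1.748.
ε > 0: good A and good B are substitutes.

1.748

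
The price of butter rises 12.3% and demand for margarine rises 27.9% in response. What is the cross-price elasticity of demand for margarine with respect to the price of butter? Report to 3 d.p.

2.268

ε = (%ΔQ of margarine) / (%ΔP of butter) = (27.9%) / (12.3%) ≈ 2.268.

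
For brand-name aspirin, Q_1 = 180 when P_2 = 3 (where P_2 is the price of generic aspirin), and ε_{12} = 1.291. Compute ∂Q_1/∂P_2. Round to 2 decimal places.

77.46

ε = (∂Q_1/∂P_2)·(P_2/Q_1) ⇒ ∂Q_1/∂P_2 = ε·Q_1/P_2 = 1.291 × 180/3 ≈ 77.46.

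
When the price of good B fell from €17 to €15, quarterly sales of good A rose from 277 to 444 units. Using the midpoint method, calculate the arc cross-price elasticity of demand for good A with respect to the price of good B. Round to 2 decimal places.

-3.71

ΔQ_A = 444 − 277 = 167; ΔP_B = 15 − 17 = -2.
Midpoints: Q̄_A = 360.5, P̄_B = 16.00.
ε = (ΔQ_A/Q̄_A)/(ΔP_B/P̄_B) = (167/360.5)/(-2/16.00) ≈ -3.71.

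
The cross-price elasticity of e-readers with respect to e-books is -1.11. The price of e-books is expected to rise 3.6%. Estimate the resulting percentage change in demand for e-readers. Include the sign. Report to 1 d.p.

%ΔQ ≈ ε × %ΔP of e-books = -1.11 × (3.6%) = -4.0%.

-4.0%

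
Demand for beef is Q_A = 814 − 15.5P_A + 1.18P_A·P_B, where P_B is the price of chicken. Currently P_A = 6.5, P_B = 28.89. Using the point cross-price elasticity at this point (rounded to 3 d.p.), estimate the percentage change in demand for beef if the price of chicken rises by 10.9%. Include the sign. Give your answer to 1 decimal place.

At P_A = 6.5, P_B = 28.89: Q_A = 934.836.
∂Q_A/∂P_B = 1.18P_A = 7.6700.
ε = (∂Q_A/∂P_B)(P_B/Q_A) = 7.6700 × 28.89/934.836 ≈ 0.237.
%ΔQ_A ≈ ε × %ΔP_B = 0.237 × (10.9%) = 2.6%.

2.6%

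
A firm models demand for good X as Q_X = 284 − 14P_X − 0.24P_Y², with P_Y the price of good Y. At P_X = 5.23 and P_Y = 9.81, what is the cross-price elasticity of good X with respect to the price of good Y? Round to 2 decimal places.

-0.25

At P_X = 5.23 and P_Y = 9.81: Q_X = 187.683.
∂Q_X/∂P_Y = -0.48P_Y = -0.48(9.81) = -4.7088.
ε = (∂Q_X/∂P_Y)(P_Y/Q_X) = -4.7088 × (9.81/187.683) ≈ -0.25.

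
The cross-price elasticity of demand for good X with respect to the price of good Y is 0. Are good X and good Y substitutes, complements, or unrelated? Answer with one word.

ε = 0: demand for good X does not respond to good Y's price; the goods are unrelated.

unrelated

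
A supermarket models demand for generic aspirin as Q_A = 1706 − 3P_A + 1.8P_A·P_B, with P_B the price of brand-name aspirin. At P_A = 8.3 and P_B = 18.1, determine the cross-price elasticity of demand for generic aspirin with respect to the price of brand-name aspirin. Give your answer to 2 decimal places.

At P_A = 8.3 and P_B = 18.1: Q_A = 1951.514.
∂Q_A/∂P_B = 1.8P_A = 1.8(8.3) = 14.9400.
ε = (∂Q_A/∂P_B)(P_B/Q_A) = 14.9400 × (18.1/1951.514) ≈ 0.14.
ε > 0: substitutes.

0.14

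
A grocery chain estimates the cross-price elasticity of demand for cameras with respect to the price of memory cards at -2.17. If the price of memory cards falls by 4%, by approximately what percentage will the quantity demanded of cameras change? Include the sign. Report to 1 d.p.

%ΔQ ≈ ε × %ΔP of memory cards = -2.17 × (-4%) = 8.7%.

8.7%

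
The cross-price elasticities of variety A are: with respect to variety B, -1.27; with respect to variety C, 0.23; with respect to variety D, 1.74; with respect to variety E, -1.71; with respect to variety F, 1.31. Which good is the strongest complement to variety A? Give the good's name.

Complements have ε < 0. The most negative value is -1.71 (variety E).

variety E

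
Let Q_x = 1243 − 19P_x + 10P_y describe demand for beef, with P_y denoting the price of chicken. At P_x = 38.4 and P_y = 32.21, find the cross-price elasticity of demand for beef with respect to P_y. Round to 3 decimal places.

At P_x = 38.4 and P_y = 32.21: Q_x = 835.5.
∂Q_x/∂P_y = 10.
ε = (∂Q_x/∂P_y)(P_y/Q_x) = 10 × (32.21/835.5) ≈ 0.386.
Since ε > 0, beef and chicken are substitutes.

0.386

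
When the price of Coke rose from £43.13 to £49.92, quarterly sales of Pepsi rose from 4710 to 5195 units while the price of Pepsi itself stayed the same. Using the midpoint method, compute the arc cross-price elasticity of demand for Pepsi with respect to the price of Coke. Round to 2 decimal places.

ΔQ_A = 5195 − 4710 = 485; ΔP_B = 49.92 − 43.13 = 6.79.
Midpoints: Q̄_A = 4952.5, P̄_B = 46.53.
ε = (ΔQ_A/Q̄_A)/(ΔP_B/P̄_B) = (485/4952.5)/(6.79/46.53) ≈ 0.67.

0.67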